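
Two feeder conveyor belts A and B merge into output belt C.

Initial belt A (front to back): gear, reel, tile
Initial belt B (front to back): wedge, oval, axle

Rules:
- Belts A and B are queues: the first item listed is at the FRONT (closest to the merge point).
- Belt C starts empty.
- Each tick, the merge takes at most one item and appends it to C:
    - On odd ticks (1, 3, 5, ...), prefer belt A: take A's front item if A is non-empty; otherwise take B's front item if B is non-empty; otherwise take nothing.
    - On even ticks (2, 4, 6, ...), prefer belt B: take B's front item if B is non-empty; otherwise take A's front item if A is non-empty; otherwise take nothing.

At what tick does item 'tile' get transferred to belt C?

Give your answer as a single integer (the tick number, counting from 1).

Tick 1: prefer A, take gear from A; A=[reel,tile] B=[wedge,oval,axle] C=[gear]
Tick 2: prefer B, take wedge from B; A=[reel,tile] B=[oval,axle] C=[gear,wedge]
Tick 3: prefer A, take reel from A; A=[tile] B=[oval,axle] C=[gear,wedge,reel]
Tick 4: prefer B, take oval from B; A=[tile] B=[axle] C=[gear,wedge,reel,oval]
Tick 5: prefer A, take tile from A; A=[-] B=[axle] C=[gear,wedge,reel,oval,tile]

Answer: 5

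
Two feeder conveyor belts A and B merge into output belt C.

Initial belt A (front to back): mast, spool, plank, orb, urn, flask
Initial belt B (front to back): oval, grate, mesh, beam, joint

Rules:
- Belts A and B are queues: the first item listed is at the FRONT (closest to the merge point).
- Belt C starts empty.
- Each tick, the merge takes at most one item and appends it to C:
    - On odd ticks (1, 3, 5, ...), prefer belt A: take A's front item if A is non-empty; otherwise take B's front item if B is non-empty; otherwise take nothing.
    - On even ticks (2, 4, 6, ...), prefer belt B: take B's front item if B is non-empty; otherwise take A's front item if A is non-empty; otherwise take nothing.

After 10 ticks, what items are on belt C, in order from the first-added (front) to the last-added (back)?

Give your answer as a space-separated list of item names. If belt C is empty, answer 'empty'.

Tick 1: prefer A, take mast from A; A=[spool,plank,orb,urn,flask] B=[oval,grate,mesh,beam,joint] C=[mast]
Tick 2: prefer B, take oval from B; A=[spool,plank,orb,urn,flask] B=[grate,mesh,beam,joint] C=[mast,oval]
Tick 3: prefer A, take spool from A; A=[plank,orb,urn,flask] B=[grate,mesh,beam,joint] C=[mast,oval,spool]
Tick 4: prefer B, take grate from B; A=[plank,orb,urn,flask] B=[mesh,beam,joint] C=[mast,oval,spool,grate]
Tick 5: prefer A, take plank from A; A=[orb,urn,flask] B=[mesh,beam,joint] C=[mast,oval,spool,grate,plank]
Tick 6: prefer B, take mesh from B; A=[orb,urn,flask] B=[beam,joint] C=[mast,oval,spool,grate,plank,mesh]
Tick 7: prefer A, take orb from A; A=[urn,flask] B=[beam,joint] C=[mast,oval,spool,grate,plank,mesh,orb]
Tick 8: prefer B, take beam from B; A=[urn,flask] B=[joint] C=[mast,oval,spool,grate,plank,mesh,orb,beam]
Tick 9: prefer A, take urn from A; A=[flask] B=[joint] C=[mast,oval,spool,grate,plank,mesh,orb,beam,urn]
Tick 10: prefer B, take joint from B; A=[flask] B=[-] C=[mast,oval,spool,grate,plank,mesh,orb,beam,urn,joint]

Answer: mast oval spool grate plank mesh orb beam urn joint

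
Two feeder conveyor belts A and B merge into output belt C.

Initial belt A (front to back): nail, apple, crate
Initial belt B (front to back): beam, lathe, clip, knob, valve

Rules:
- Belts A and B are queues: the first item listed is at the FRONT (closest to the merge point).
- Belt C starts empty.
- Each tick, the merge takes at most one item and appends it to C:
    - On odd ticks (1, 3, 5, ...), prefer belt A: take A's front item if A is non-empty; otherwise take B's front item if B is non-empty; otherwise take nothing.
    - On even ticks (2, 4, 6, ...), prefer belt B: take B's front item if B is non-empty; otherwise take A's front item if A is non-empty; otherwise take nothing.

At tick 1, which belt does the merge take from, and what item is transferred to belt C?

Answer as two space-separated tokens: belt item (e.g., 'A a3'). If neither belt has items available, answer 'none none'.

Tick 1: prefer A, take nail from A; A=[apple,crate] B=[beam,lathe,clip,knob,valve] C=[nail]

Answer: A nail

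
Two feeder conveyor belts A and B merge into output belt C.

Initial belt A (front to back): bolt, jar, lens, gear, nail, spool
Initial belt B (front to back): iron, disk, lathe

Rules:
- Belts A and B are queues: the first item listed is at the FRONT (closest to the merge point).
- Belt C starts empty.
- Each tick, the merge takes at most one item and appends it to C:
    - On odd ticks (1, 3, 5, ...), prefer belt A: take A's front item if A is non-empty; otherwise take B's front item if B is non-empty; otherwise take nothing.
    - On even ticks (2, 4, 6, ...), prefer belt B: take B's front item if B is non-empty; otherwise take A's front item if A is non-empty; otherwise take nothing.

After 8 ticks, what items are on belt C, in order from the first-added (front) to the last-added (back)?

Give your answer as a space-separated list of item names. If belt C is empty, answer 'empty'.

Answer: bolt iron jar disk lens lathe gear nail

Derivation:
Tick 1: prefer A, take bolt from A; A=[jar,lens,gear,nail,spool] B=[iron,disk,lathe] C=[bolt]
Tick 2: prefer B, take iron from B; A=[jar,lens,gear,nail,spool] B=[disk,lathe] C=[bolt,iron]
Tick 3: prefer A, take jar from A; A=[lens,gear,nail,spool] B=[disk,lathe] C=[bolt,iron,jar]
Tick 4: prefer B, take disk from B; A=[lens,gear,nail,spool] B=[lathe] C=[bolt,iron,jar,disk]
Tick 5: prefer A, take lens from A; A=[gear,nail,spool] B=[lathe] C=[bolt,iron,jar,disk,lens]
Tick 6: prefer B, take lathe from B; A=[gear,nail,spool] B=[-] C=[bolt,iron,jar,disk,lens,lathe]
Tick 7: prefer A, take gear from A; A=[nail,spool] B=[-] C=[bolt,iron,jar,disk,lens,lathe,gear]
Tick 8: prefer B, take nail from A; A=[spool] B=[-] C=[bolt,iron,jar,disk,lens,lathe,gear,nail]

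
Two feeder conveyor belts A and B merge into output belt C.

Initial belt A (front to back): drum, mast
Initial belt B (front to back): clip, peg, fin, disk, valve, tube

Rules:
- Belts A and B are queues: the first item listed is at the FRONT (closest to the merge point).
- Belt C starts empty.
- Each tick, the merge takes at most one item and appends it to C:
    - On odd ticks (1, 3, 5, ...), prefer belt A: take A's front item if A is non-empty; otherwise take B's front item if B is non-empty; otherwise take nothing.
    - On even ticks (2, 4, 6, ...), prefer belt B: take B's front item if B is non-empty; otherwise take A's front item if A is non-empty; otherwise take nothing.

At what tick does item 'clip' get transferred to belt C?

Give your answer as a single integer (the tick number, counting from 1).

Answer: 2

Derivation:
Tick 1: prefer A, take drum from A; A=[mast] B=[clip,peg,fin,disk,valve,tube] C=[drum]
Tick 2: prefer B, take clip from B; A=[mast] B=[peg,fin,disk,valve,tube] C=[drum,clip]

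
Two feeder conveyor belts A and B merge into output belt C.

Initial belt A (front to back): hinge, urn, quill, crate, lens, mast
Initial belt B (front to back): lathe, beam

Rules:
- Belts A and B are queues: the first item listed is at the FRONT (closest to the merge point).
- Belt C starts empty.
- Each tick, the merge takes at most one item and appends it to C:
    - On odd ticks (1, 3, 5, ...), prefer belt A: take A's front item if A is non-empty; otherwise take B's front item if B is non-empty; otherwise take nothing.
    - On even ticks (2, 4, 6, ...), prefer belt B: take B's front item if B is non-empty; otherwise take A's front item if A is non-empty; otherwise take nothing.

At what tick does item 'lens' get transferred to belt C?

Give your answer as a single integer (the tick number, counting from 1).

Answer: 7

Derivation:
Tick 1: prefer A, take hinge from A; A=[urn,quill,crate,lens,mast] B=[lathe,beam] C=[hinge]
Tick 2: prefer B, take lathe from B; A=[urn,quill,crate,lens,mast] B=[beam] C=[hinge,lathe]
Tick 3: prefer A, take urn from A; A=[quill,crate,lens,mast] B=[beam] C=[hinge,lathe,urn]
Tick 4: prefer B, take beam from B; A=[quill,crate,lens,mast] B=[-] C=[hinge,lathe,urn,beam]
Tick 5: prefer A, take quill from A; A=[crate,lens,mast] B=[-] C=[hinge,lathe,urn,beam,quill]
Tick 6: prefer B, take crate from A; A=[lens,mast] B=[-] C=[hinge,lathe,urn,beam,quill,crate]
Tick 7: prefer A, take lens from A; A=[mast] B=[-] C=[hinge,lathe,urn,beam,quill,crate,lens]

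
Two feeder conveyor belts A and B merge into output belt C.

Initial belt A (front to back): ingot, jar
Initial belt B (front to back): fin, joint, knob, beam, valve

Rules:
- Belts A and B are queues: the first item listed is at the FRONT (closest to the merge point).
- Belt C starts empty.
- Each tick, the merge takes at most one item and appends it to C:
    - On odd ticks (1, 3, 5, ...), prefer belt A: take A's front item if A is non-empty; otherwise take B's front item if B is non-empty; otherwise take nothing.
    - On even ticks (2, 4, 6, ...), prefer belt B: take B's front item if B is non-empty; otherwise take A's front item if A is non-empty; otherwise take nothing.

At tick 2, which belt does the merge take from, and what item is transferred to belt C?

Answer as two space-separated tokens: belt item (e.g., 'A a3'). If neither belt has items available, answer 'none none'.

Answer: B fin

Derivation:
Tick 1: prefer A, take ingot from A; A=[jar] B=[fin,joint,knob,beam,valve] C=[ingot]
Tick 2: prefer B, take fin from B; A=[jar] B=[joint,knob,beam,valve] C=[ingot,fin]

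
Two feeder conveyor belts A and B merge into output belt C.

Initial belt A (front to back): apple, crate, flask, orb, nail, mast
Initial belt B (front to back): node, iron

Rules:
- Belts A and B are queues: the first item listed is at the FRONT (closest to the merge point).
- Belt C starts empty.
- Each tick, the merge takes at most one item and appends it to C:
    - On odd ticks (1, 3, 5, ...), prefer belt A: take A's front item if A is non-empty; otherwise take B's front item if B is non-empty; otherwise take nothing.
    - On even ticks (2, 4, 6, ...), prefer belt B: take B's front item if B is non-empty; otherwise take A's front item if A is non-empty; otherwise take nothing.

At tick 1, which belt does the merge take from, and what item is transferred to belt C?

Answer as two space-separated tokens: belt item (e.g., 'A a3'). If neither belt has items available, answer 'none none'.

Tick 1: prefer A, take apple from A; A=[crate,flask,orb,nail,mast] B=[node,iron] C=[apple]

Answer: A apple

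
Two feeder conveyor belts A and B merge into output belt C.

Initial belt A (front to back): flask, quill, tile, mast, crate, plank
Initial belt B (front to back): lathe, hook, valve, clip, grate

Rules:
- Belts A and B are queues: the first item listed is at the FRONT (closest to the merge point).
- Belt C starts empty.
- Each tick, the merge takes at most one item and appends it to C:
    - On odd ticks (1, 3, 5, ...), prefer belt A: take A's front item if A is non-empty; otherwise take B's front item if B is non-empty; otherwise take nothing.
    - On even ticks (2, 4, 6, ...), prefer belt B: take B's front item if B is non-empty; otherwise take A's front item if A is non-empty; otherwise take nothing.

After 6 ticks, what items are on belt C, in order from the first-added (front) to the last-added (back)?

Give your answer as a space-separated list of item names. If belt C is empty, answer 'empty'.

Tick 1: prefer A, take flask from A; A=[quill,tile,mast,crate,plank] B=[lathe,hook,valve,clip,grate] C=[flask]
Tick 2: prefer B, take lathe from B; A=[quill,tile,mast,crate,plank] B=[hook,valve,clip,grate] C=[flask,lathe]
Tick 3: prefer A, take quill from A; A=[tile,mast,crate,plank] B=[hook,valve,clip,grate] C=[flask,lathe,quill]
Tick 4: prefer B, take hook from B; A=[tile,mast,crate,plank] B=[valve,clip,grate] C=[flask,lathe,quill,hook]
Tick 5: prefer A, take tile from A; A=[mast,crate,plank] B=[valve,clip,grate] C=[flask,lathe,quill,hook,tile]
Tick 6: prefer B, take valve from B; A=[mast,crate,plank] B=[clip,grate] C=[flask,lathe,quill,hook,tile,valve]

Answer: flask lathe quill hook tile valve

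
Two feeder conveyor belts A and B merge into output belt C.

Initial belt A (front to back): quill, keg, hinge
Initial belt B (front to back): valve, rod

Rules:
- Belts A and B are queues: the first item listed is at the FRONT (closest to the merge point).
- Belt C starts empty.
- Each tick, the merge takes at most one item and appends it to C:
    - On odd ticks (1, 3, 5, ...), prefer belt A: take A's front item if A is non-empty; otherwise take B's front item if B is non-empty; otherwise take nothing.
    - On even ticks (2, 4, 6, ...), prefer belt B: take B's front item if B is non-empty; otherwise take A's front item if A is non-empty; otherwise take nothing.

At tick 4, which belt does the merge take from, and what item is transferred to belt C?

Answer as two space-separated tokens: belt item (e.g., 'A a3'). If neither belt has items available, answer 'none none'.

Answer: B rod

Derivation:
Tick 1: prefer A, take quill from A; A=[keg,hinge] B=[valve,rod] C=[quill]
Tick 2: prefer B, take valve from B; A=[keg,hinge] B=[rod] C=[quill,valve]
Tick 3: prefer A, take keg from A; A=[hinge] B=[rod] C=[quill,valve,keg]
Tick 4: prefer B, take rod from B; A=[hinge] B=[-] C=[quill,valve,keg,rod]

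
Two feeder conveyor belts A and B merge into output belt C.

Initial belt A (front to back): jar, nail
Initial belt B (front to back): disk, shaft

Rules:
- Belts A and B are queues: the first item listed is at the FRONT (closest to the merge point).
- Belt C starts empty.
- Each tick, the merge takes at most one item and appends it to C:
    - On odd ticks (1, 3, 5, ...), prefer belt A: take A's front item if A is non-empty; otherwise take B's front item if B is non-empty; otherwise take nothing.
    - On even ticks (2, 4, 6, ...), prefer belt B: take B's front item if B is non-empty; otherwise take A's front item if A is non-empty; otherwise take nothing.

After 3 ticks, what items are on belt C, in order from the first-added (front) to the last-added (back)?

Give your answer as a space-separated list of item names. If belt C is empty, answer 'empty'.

Tick 1: prefer A, take jar from A; A=[nail] B=[disk,shaft] C=[jar]
Tick 2: prefer B, take disk from B; A=[nail] B=[shaft] C=[jar,disk]
Tick 3: prefer A, take nail from A; A=[-] B=[shaft] C=[jar,disk,nail]

Answer: jar disk nail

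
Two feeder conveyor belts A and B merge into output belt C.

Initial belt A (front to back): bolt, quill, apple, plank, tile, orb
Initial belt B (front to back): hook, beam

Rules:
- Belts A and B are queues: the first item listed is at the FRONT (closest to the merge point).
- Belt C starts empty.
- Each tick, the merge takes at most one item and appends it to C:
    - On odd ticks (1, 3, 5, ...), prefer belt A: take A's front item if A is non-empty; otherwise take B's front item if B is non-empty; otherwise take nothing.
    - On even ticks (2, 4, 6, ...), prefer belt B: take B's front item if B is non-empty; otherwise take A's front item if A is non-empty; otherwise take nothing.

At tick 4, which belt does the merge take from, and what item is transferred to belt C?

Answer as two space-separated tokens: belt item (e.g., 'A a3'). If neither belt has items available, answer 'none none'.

Answer: B beam

Derivation:
Tick 1: prefer A, take bolt from A; A=[quill,apple,plank,tile,orb] B=[hook,beam] C=[bolt]
Tick 2: prefer B, take hook from B; A=[quill,apple,plank,tile,orb] B=[beam] C=[bolt,hook]
Tick 3: prefer A, take quill from A; A=[apple,plank,tile,orb] B=[beam] C=[bolt,hook,quill]
Tick 4: prefer B, take beam from B; A=[apple,plank,tile,orb] B=[-] C=[bolt,hook,quill,beam]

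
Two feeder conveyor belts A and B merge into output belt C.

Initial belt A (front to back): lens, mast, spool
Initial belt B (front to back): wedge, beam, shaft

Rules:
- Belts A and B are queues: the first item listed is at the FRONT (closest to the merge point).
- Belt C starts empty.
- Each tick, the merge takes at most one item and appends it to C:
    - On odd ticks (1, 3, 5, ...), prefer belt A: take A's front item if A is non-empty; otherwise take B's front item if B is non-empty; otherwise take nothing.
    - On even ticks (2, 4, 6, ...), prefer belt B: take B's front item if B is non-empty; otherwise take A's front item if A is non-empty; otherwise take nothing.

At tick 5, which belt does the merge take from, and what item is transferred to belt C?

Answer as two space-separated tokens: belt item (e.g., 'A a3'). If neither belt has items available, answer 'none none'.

Tick 1: prefer A, take lens from A; A=[mast,spool] B=[wedge,beam,shaft] C=[lens]
Tick 2: prefer B, take wedge from B; A=[mast,spool] B=[beam,shaft] C=[lens,wedge]
Tick 3: prefer A, take mast from A; A=[spool] B=[beam,shaft] C=[lens,wedge,mast]
Tick 4: prefer B, take beam from B; A=[spool] B=[shaft] C=[lens,wedge,mast,beam]
Tick 5: prefer A, take spool from A; A=[-] B=[shaft] C=[lens,wedge,mast,beam,spool]

Answer: A spool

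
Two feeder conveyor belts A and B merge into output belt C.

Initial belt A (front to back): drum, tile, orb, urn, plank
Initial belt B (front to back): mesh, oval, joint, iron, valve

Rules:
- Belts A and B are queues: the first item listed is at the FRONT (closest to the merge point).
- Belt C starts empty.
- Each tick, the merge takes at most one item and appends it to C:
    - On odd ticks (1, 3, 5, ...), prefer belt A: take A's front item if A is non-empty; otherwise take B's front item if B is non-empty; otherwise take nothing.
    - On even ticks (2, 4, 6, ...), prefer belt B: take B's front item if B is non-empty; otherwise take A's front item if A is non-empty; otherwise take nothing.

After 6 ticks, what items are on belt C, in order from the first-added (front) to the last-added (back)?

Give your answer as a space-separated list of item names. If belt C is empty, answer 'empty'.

Answer: drum mesh tile oval orb joint

Derivation:
Tick 1: prefer A, take drum from A; A=[tile,orb,urn,plank] B=[mesh,oval,joint,iron,valve] C=[drum]
Tick 2: prefer B, take mesh from B; A=[tile,orb,urn,plank] B=[oval,joint,iron,valve] C=[drum,mesh]
Tick 3: prefer A, take tile from A; A=[orb,urn,plank] B=[oval,joint,iron,valve] C=[drum,mesh,tile]
Tick 4: prefer B, take oval from B; A=[orb,urn,plank] B=[joint,iron,valve] C=[drum,mesh,tile,oval]
Tick 5: prefer A, take orb from A; A=[urn,plank] B=[joint,iron,valve] C=[drum,mesh,tile,oval,orb]
Tick 6: prefer B, take joint from B; A=[urn,plank] B=[iron,valve] C=[drum,mesh,tile,oval,orb,joint]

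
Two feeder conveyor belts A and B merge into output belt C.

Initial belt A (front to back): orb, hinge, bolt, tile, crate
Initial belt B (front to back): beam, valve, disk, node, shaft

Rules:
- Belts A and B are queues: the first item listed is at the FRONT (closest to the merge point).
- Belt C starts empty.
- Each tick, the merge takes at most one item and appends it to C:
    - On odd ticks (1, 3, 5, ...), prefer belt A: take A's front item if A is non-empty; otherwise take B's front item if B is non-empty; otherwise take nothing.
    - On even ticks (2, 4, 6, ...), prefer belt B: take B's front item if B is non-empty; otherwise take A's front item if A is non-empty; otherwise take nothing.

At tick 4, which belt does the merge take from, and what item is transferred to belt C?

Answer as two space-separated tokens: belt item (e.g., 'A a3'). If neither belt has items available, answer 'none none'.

Answer: B valve

Derivation:
Tick 1: prefer A, take orb from A; A=[hinge,bolt,tile,crate] B=[beam,valve,disk,node,shaft] C=[orb]
Tick 2: prefer B, take beam from B; A=[hinge,bolt,tile,crate] B=[valve,disk,node,shaft] C=[orb,beam]
Tick 3: prefer A, take hinge from A; A=[bolt,tile,crate] B=[valve,disk,node,shaft] C=[orb,beam,hinge]
Tick 4: prefer B, take valve from B; A=[bolt,tile,crate] B=[disk,node,shaft] C=[orb,beam,hinge,valve]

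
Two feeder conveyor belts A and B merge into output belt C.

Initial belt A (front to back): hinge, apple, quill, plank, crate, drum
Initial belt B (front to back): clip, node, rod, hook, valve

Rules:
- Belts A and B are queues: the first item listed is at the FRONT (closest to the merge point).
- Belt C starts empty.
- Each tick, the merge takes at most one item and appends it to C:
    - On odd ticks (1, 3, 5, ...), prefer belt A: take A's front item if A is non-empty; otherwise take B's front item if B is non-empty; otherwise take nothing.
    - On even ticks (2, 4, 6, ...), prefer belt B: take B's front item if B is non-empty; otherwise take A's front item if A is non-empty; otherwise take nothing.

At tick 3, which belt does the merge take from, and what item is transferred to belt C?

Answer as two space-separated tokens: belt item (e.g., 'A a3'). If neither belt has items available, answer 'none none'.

Answer: A apple

Derivation:
Tick 1: prefer A, take hinge from A; A=[apple,quill,plank,crate,drum] B=[clip,node,rod,hook,valve] C=[hinge]
Tick 2: prefer B, take clip from B; A=[apple,quill,plank,crate,drum] B=[node,rod,hook,valve] C=[hinge,clip]
Tick 3: prefer A, take apple from A; A=[quill,plank,crate,drum] B=[node,rod,hook,valve] C=[hinge,clip,apple]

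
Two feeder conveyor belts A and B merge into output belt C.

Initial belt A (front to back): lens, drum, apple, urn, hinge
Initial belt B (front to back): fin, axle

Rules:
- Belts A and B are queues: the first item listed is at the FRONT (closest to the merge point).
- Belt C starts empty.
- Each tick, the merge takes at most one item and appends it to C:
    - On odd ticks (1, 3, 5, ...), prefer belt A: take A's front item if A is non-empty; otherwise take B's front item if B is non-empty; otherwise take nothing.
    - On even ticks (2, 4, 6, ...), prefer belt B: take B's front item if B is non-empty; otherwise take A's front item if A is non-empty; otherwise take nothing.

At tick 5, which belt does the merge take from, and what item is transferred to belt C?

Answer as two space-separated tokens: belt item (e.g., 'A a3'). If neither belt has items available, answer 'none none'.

Answer: A apple

Derivation:
Tick 1: prefer A, take lens from A; A=[drum,apple,urn,hinge] B=[fin,axle] C=[lens]
Tick 2: prefer B, take fin from B; A=[drum,apple,urn,hinge] B=[axle] C=[lens,fin]
Tick 3: prefer A, take drum from A; A=[apple,urn,hinge] B=[axle] C=[lens,fin,drum]
Tick 4: prefer B, take axle from B; A=[apple,urn,hinge] B=[-] C=[lens,fin,drum,axle]
Tick 5: prefer A, take apple from A; A=[urn,hinge] B=[-] C=[lens,fin,drum,axle,apple]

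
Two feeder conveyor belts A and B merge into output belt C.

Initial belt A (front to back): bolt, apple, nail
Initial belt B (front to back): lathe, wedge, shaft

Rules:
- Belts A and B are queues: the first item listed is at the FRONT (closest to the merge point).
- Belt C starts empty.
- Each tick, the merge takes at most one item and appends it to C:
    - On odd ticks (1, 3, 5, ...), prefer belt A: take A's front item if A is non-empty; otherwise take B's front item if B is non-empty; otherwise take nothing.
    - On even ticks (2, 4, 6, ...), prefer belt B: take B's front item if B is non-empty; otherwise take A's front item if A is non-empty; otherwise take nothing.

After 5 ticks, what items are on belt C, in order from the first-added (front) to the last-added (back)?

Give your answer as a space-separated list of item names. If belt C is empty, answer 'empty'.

Tick 1: prefer A, take bolt from A; A=[apple,nail] B=[lathe,wedge,shaft] C=[bolt]
Tick 2: prefer B, take lathe from B; A=[apple,nail] B=[wedge,shaft] C=[bolt,lathe]
Tick 3: prefer A, take apple from A; A=[nail] B=[wedge,shaft] C=[bolt,lathe,apple]
Tick 4: prefer B, take wedge from B; A=[nail] B=[shaft] C=[bolt,lathe,apple,wedge]
Tick 5: prefer A, take nail from A; A=[-] B=[shaft] C=[bolt,lathe,apple,wedge,nail]

Answer: bolt lathe apple wedge nail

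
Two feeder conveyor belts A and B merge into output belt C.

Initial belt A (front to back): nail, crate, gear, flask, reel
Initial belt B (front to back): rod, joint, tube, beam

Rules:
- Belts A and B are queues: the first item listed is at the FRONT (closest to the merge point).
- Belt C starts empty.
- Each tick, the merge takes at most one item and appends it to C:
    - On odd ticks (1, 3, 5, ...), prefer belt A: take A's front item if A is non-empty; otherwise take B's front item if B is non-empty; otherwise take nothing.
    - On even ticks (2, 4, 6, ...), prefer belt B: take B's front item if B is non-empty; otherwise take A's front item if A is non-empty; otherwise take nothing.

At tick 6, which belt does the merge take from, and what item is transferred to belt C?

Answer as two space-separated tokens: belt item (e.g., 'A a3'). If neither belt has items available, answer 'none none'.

Tick 1: prefer A, take nail from A; A=[crate,gear,flask,reel] B=[rod,joint,tube,beam] C=[nail]
Tick 2: prefer B, take rod from B; A=[crate,gear,flask,reel] B=[joint,tube,beam] C=[nail,rod]
Tick 3: prefer A, take crate from A; A=[gear,flask,reel] B=[joint,tube,beam] C=[nail,rod,crate]
Tick 4: prefer B, take joint from B; A=[gear,flask,reel] B=[tube,beam] C=[nail,rod,crate,joint]
Tick 5: prefer A, take gear from A; A=[flask,reel] B=[tube,beam] C=[nail,rod,crate,joint,gear]
Tick 6: prefer B, take tube from B; A=[flask,reel] B=[beam] C=[nail,rod,crate,joint,gear,tube]

Answer: B tube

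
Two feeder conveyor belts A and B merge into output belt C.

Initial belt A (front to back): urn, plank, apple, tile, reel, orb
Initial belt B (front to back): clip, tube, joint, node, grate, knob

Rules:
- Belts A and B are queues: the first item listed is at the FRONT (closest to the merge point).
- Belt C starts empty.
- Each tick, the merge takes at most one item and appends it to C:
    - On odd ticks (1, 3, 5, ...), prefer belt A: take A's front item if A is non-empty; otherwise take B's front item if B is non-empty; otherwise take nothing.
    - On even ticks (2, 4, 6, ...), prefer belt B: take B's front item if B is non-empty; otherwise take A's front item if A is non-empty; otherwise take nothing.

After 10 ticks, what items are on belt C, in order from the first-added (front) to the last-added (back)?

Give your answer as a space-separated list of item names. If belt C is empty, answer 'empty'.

Tick 1: prefer A, take urn from A; A=[plank,apple,tile,reel,orb] B=[clip,tube,joint,node,grate,knob] C=[urn]
Tick 2: prefer B, take clip from B; A=[plank,apple,tile,reel,orb] B=[tube,joint,node,grate,knob] C=[urn,clip]
Tick 3: prefer A, take plank from A; A=[apple,tile,reel,orb] B=[tube,joint,node,grate,knob] C=[urn,clip,plank]
Tick 4: prefer B, take tube from B; A=[apple,tile,reel,orb] B=[joint,node,grate,knob] C=[urn,clip,plank,tube]
Tick 5: prefer A, take apple from A; A=[tile,reel,orb] B=[joint,node,grate,knob] C=[urn,clip,plank,tube,apple]
Tick 6: prefer B, take joint from B; A=[tile,reel,orb] B=[node,grate,knob] C=[urn,clip,plank,tube,apple,joint]
Tick 7: prefer A, take tile from A; A=[reel,orb] B=[node,grate,knob] C=[urn,clip,plank,tube,apple,joint,tile]
Tick 8: prefer B, take node from B; A=[reel,orb] B=[grate,knob] C=[urn,clip,plank,tube,apple,joint,tile,node]
Tick 9: prefer A, take reel from A; A=[orb] B=[grate,knob] C=[urn,clip,plank,tube,apple,joint,tile,node,reel]
Tick 10: prefer B, take grate from B; A=[orb] B=[knob] C=[urn,clip,plank,tube,apple,joint,tile,node,reel,grate]

Answer: urn clip plank tube apple joint tile node reel grate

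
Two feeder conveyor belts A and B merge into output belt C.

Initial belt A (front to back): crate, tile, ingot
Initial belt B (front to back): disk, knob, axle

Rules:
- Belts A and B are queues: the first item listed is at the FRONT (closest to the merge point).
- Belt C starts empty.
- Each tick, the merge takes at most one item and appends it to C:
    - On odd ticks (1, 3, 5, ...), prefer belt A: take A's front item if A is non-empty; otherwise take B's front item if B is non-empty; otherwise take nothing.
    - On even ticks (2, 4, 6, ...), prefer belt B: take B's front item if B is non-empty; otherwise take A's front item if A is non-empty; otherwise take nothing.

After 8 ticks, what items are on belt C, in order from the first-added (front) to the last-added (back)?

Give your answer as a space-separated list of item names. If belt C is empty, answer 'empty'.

Tick 1: prefer A, take crate from A; A=[tile,ingot] B=[disk,knob,axle] C=[crate]
Tick 2: prefer B, take disk from B; A=[tile,ingot] B=[knob,axle] C=[crate,disk]
Tick 3: prefer A, take tile from A; A=[ingot] B=[knob,axle] C=[crate,disk,tile]
Tick 4: prefer B, take knob from B; A=[ingot] B=[axle] C=[crate,disk,tile,knob]
Tick 5: prefer A, take ingot from A; A=[-] B=[axle] C=[crate,disk,tile,knob,ingot]
Tick 6: prefer B, take axle from B; A=[-] B=[-] C=[crate,disk,tile,knob,ingot,axle]
Tick 7: prefer A, both empty, nothing taken; A=[-] B=[-] C=[crate,disk,tile,knob,ingot,axle]
Tick 8: prefer B, both empty, nothing taken; A=[-] B=[-] C=[crate,disk,tile,knob,ingot,axle]

Answer: crate disk tile knob ingot axle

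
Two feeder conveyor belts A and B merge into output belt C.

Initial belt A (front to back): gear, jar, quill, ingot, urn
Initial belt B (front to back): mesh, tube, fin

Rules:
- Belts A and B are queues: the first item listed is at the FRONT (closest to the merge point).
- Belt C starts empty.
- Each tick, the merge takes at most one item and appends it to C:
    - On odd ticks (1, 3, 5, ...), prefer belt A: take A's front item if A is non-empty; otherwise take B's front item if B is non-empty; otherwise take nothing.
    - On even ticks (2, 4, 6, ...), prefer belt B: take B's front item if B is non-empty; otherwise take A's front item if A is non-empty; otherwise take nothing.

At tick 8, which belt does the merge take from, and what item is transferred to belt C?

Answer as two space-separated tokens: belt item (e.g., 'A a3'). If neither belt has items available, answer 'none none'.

Tick 1: prefer A, take gear from A; A=[jar,quill,ingot,urn] B=[mesh,tube,fin] C=[gear]
Tick 2: prefer B, take mesh from B; A=[jar,quill,ingot,urn] B=[tube,fin] C=[gear,mesh]
Tick 3: prefer A, take jar from A; A=[quill,ingot,urn] B=[tube,fin] C=[gear,mesh,jar]
Tick 4: prefer B, take tube from B; A=[quill,ingot,urn] B=[fin] C=[gear,mesh,jar,tube]
Tick 5: prefer A, take quill from A; A=[ingot,urn] B=[fin] C=[gear,mesh,jar,tube,quill]
Tick 6: prefer B, take fin from B; A=[ingot,urn] B=[-] C=[gear,mesh,jar,tube,quill,fin]
Tick 7: prefer A, take ingot from A; A=[urn] B=[-] C=[gear,mesh,jar,tube,quill,fin,ingot]
Tick 8: prefer B, take urn from A; A=[-] B=[-] C=[gear,mesh,jar,tube,quill,fin,ingot,urn]

Answer: A urn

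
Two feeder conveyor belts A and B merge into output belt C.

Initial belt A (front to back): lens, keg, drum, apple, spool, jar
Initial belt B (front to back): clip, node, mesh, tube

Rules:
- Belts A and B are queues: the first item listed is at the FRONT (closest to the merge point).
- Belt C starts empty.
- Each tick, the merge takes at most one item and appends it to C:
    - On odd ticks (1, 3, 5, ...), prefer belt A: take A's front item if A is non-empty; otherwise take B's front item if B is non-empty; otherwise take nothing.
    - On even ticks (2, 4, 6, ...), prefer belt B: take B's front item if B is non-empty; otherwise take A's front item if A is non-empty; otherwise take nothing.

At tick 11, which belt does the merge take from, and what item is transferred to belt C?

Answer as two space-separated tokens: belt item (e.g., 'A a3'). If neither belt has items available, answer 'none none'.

Answer: none none

Derivation:
Tick 1: prefer A, take lens from A; A=[keg,drum,apple,spool,jar] B=[clip,node,mesh,tube] C=[lens]
Tick 2: prefer B, take clip from B; A=[keg,drum,apple,spool,jar] B=[node,mesh,tube] C=[lens,clip]
Tick 3: prefer A, take keg from A; A=[drum,apple,spool,jar] B=[node,mesh,tube] C=[lens,clip,keg]
Tick 4: prefer B, take node from B; A=[drum,apple,spool,jar] B=[mesh,tube] C=[lens,clip,keg,node]
Tick 5: prefer A, take drum from A; A=[apple,spool,jar] B=[mesh,tube] C=[lens,clip,keg,node,drum]
Tick 6: prefer B, take mesh from B; A=[apple,spool,jar] B=[tube] C=[lens,clip,keg,node,drum,mesh]
Tick 7: prefer A, take apple from A; A=[spool,jar] B=[tube] C=[lens,clip,keg,node,drum,mesh,apple]
Tick 8: prefer B, take tube from B; A=[spool,jar] B=[-] C=[lens,clip,keg,node,drum,mesh,apple,tube]
Tick 9: prefer A, take spool from A; A=[jar] B=[-] C=[lens,clip,keg,node,drum,mesh,apple,tube,spool]
Tick 10: prefer B, take jar from A; A=[-] B=[-] C=[lens,clip,keg,node,drum,mesh,apple,tube,spool,jar]
Tick 11: prefer A, both empty, nothing taken; A=[-] B=[-] C=[lens,clip,keg,node,drum,mesh,apple,tube,spool,jar]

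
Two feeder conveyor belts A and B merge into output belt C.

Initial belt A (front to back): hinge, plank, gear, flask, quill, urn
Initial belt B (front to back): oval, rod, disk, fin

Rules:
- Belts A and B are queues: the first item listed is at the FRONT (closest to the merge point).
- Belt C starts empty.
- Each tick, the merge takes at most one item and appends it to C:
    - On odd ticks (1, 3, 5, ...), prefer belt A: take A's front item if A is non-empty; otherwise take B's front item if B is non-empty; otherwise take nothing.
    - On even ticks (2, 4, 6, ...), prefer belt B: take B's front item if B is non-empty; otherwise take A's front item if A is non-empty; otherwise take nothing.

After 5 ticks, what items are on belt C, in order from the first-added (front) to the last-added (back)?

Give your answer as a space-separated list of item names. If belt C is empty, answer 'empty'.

Tick 1: prefer A, take hinge from A; A=[plank,gear,flask,quill,urn] B=[oval,rod,disk,fin] C=[hinge]
Tick 2: prefer B, take oval from B; A=[plank,gear,flask,quill,urn] B=[rod,disk,fin] C=[hinge,oval]
Tick 3: prefer A, take plank from A; A=[gear,flask,quill,urn] B=[rod,disk,fin] C=[hinge,oval,plank]
Tick 4: prefer B, take rod from B; A=[gear,flask,quill,urn] B=[disk,fin] C=[hinge,oval,plank,rod]
Tick 5: prefer A, take gear from A; A=[flask,quill,urn] B=[disk,fin] C=[hinge,oval,plank,rod,gear]

Answer: hinge oval plank rod gear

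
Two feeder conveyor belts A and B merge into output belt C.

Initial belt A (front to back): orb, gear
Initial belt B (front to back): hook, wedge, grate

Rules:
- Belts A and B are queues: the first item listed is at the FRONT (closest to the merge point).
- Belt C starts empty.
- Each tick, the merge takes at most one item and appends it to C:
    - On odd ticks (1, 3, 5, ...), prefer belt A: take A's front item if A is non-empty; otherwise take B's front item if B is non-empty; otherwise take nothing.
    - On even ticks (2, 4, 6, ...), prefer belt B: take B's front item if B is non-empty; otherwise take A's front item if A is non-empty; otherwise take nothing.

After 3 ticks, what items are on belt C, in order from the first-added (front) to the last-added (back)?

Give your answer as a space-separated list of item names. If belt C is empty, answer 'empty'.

Tick 1: prefer A, take orb from A; A=[gear] B=[hook,wedge,grate] C=[orb]
Tick 2: prefer B, take hook from B; A=[gear] B=[wedge,grate] C=[orb,hook]
Tick 3: prefer A, take gear from A; A=[-] B=[wedge,grate] C=[orb,hook,gear]

Answer: orb hook gear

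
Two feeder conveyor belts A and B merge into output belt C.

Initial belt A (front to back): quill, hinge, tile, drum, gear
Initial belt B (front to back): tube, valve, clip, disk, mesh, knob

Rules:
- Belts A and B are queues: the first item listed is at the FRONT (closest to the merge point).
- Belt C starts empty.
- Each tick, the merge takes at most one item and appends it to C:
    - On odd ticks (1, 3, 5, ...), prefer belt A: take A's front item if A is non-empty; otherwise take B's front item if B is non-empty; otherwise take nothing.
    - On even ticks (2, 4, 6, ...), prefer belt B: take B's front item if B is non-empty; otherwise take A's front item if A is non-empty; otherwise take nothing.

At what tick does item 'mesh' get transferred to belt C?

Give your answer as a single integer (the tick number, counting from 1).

Tick 1: prefer A, take quill from A; A=[hinge,tile,drum,gear] B=[tube,valve,clip,disk,mesh,knob] C=[quill]
Tick 2: prefer B, take tube from B; A=[hinge,tile,drum,gear] B=[valve,clip,disk,mesh,knob] C=[quill,tube]
Tick 3: prefer A, take hinge from A; A=[tile,drum,gear] B=[valve,clip,disk,mesh,knob] C=[quill,tube,hinge]
Tick 4: prefer B, take valve from B; A=[tile,drum,gear] B=[clip,disk,mesh,knob] C=[quill,tube,hinge,valve]
Tick 5: prefer A, take tile from A; A=[drum,gear] B=[clip,disk,mesh,knob] C=[quill,tube,hinge,valve,tile]
Tick 6: prefer B, take clip from B; A=[drum,gear] B=[disk,mesh,knob] C=[quill,tube,hinge,valve,tile,clip]
Tick 7: prefer A, take drum from A; A=[gear] B=[disk,mesh,knob] C=[quill,tube,hinge,valve,tile,clip,drum]
Tick 8: prefer B, take disk from B; A=[gear] B=[mesh,knob] C=[quill,tube,hinge,valve,tile,clip,drum,disk]
Tick 9: prefer A, take gear from A; A=[-] B=[mesh,knob] C=[quill,tube,hinge,valve,tile,clip,drum,disk,gear]
Tick 10: prefer B, take mesh from B; A=[-] B=[knob] C=[quill,tube,hinge,valve,tile,clip,drum,disk,gear,mesh]

Answer: 10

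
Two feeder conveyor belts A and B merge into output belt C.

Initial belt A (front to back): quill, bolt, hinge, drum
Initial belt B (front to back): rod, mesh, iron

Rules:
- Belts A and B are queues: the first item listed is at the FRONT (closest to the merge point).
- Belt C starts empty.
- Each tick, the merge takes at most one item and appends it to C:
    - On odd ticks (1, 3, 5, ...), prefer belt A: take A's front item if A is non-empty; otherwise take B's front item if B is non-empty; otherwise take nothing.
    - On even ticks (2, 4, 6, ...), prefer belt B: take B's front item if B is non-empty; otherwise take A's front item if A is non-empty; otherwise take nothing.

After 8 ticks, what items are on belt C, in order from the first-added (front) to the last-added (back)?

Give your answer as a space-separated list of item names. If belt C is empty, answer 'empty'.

Answer: quill rod bolt mesh hinge iron drum

Derivation:
Tick 1: prefer A, take quill from A; A=[bolt,hinge,drum] B=[rod,mesh,iron] C=[quill]
Tick 2: prefer B, take rod from B; A=[bolt,hinge,drum] B=[mesh,iron] C=[quill,rod]
Tick 3: prefer A, take bolt from A; A=[hinge,drum] B=[mesh,iron] C=[quill,rod,bolt]
Tick 4: prefer B, take mesh from B; A=[hinge,drum] B=[iron] C=[quill,rod,bolt,mesh]
Tick 5: prefer A, take hinge from A; A=[drum] B=[iron] C=[quill,rod,bolt,mesh,hinge]
Tick 6: prefer B, take iron from B; A=[drum] B=[-] C=[quill,rod,bolt,mesh,hinge,iron]
Tick 7: prefer A, take drum from A; A=[-] B=[-] C=[quill,rod,bolt,mesh,hinge,iron,drum]
Tick 8: prefer B, both empty, nothing taken; A=[-] B=[-] C=[quill,rod,bolt,mesh,hinge,iron,drum]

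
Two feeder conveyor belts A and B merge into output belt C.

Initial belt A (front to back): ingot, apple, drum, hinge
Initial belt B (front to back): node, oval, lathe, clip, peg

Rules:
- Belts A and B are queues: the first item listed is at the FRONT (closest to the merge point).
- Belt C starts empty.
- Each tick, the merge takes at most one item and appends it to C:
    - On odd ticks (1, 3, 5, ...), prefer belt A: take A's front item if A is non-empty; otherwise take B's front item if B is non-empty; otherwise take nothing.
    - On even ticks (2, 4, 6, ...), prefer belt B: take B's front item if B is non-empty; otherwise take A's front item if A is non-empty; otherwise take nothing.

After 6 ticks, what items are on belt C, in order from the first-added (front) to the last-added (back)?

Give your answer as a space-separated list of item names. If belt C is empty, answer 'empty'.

Tick 1: prefer A, take ingot from A; A=[apple,drum,hinge] B=[node,oval,lathe,clip,peg] C=[ingot]
Tick 2: prefer B, take node from B; A=[apple,drum,hinge] B=[oval,lathe,clip,peg] C=[ingot,node]
Tick 3: prefer A, take apple from A; A=[drum,hinge] B=[oval,lathe,clip,peg] C=[ingot,node,apple]
Tick 4: prefer B, take oval from B; A=[drum,hinge] B=[lathe,clip,peg] C=[ingot,node,apple,oval]
Tick 5: prefer A, take drum from A; A=[hinge] B=[lathe,clip,peg] C=[ingot,node,apple,oval,drum]
Tick 6: prefer B, take lathe from B; A=[hinge] B=[clip,peg] C=[ingot,node,apple,oval,drum,lathe]

Answer: ingot node apple oval drum lathe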